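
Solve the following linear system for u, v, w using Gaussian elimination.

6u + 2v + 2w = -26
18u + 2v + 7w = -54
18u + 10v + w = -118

Forward elimination on [A|b]:
R2 <- R2 - (3)*R1:  [  0  -4   1  24 ]
R3 <- R3 - (3)*R1:  [   0    4   -5  -40 ]
R3 <- R3 - (-1)*R2:  [   0    0   -4  -16 ]
Row echelon form:
[ 6   2   2  |  -26 ]
[ 0  -4   1  |   24 ]
[ 0   0  -4  |  -16 ]
Back-substitution:
w = (-16) / -4 = 4
v = (24 - (1)*(4)) / -4 = -5
u = (-26 - (2)*(-5) - (2)*(4)) / 6 = -4

(-4, -5, 4)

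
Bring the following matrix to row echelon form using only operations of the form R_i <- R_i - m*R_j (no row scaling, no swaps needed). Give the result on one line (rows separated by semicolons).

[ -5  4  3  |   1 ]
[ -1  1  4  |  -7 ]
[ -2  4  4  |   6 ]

Forward elimination:
R2 <- R2 - (1/5)*R1:  [     0    1/5   17/5  -36/5 ]
R3 <- R3 - (2/5)*R1:  [    0  12/5  14/5  28/5 ]
R3 <- R3 - (12)*R2:  [   0    0  -38   92 ]
Row echelon form:
[ -5    4     3  |      1 ]
[  0  1/5  17/5  |  -36/5 ]
[  0    0   -38  |     92 ]

REF = [-5 4 3 1; 0 1/5 17/5 -36/5; 0 0 -38 92]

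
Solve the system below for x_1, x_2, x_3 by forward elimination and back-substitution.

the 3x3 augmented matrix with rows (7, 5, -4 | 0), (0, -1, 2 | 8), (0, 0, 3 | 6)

Forward elimination on [A|b]:
Row echelon form:
[ 7   5  -4  |  0 ]
[ 0  -1   2  |  8 ]
[ 0   0   3  |  6 ]
Back-substitution:
x_3 = (6) / 3 = 2
x_2 = (8 - (2)*(2)) / -1 = -4
x_1 = (0 - (5)*(-4) - (-4)*(2)) / 7 = 4

(4, -4, 2)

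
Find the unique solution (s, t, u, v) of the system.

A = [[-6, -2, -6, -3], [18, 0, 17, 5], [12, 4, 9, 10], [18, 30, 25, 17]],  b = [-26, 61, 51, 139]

Forward elimination on [A|b]:
R2 <- R2 - (-3)*R1:  [   0   -6   -1   -4  -17 ]
R3 <- R3 - (-2)*R1:  [  0   0  -3   4  -1 ]
R4 <- R4 - (-3)*R1:  [  0  24   7   8  61 ]
R4 <- R4 - (-4)*R2:  [  0   0   3  -8  -7 ]
R4 <- R4 - (-1)*R3:  [  0   0   0  -4  -8 ]
Row echelon form:
[ -6  -2  -6  -3  |  -26 ]
[  0  -6  -1  -4  |  -17 ]
[  0   0  -3   4  |   -1 ]
[  0   0   0  -4  |   -8 ]
Back-substitution:
v = (-8) / -4 = 2
u = (-1 - (4)*(2)) / -3 = 3
t = (-17 - (-1)*(3) - (-4)*(2)) / -6 = 1
s = (-26 - (-2)*(1) - (-6)*(3) - (-3)*(2)) / -6 = 0

(0, 1, 3, 2)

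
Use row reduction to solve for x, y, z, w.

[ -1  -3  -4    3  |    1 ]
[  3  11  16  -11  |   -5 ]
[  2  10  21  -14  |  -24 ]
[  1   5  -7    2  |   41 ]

(-2, 5, -2, 2)

Forward elimination on [A|b]:
R2 <- R2 - (-3)*R1:  [  0   2   4  -2  -2 ]
R3 <- R3 - (-2)*R1:  [   0    4   13   -8  -22 ]
R4 <- R4 - (-1)*R1:  [   0    2  -11    5   42 ]
R3 <- R3 - (2)*R2:  [   0    0    5   -4  -18 ]
R4 <- R4 - (1)*R2:  [   0    0  -15    7   44 ]
R4 <- R4 - (-3)*R3:  [   0    0    0   -5  -10 ]
Row echelon form:
[ -1  -3  -4   3  |    1 ]
[  0   2   4  -2  |   -2 ]
[  0   0   5  -4  |  -18 ]
[  0   0   0  -5  |  -10 ]
Back-substitution:
w = (-10) / -5 = 2
z = (-18 - (-4)*(2)) / 5 = -2
y = (-2 - (4)*(-2) - (-2)*(2)) / 2 = 5
x = (1 - (-3)*(5) - (-4)*(-2) - (3)*(2)) / -1 = -2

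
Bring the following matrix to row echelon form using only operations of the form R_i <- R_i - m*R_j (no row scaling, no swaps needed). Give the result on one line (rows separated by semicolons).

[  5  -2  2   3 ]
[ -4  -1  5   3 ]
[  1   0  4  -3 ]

Forward elimination:
R2 <- R2 - (-4/5)*R1:  [     0  -13/5   33/5   27/5 ]
R3 <- R3 - (1/5)*R1:  [     0    2/5   18/5  -18/5 ]
R3 <- R3 - (-2/13)*R2:  [      0       0   60/13  -36/13 ]
Row echelon form:
[ 5     -2      2       3 ]
[ 0  -13/5   33/5    27/5 ]
[ 0      0  60/13  -36/13 ]

REF = [5 -2 2 3; 0 -13/5 33/5 27/5; 0 0 60/13 -36/13]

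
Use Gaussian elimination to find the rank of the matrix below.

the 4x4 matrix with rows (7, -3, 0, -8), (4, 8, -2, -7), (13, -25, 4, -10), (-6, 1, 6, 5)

rank(A) = 3

Row reduction:
R2 <- R2 - (4/7)*R1:  [     0   68/7     -2  -17/7 ]
R3 <- R3 - (13/7)*R1:  [      0  -136/7       4    34/7 ]
R4 <- R4 - (-6/7)*R1:  [     0  -11/7      6  -13/7 ]
R3 <- R3 - (-2)*R2:  [ 0  0  0  0 ]
R4 <- R4 - (-11/68)*R2:  [      0       0  193/34    -9/4 ]
R3 <-> R4   (pivot in column 3 was zero)
[ 7    -3       0     -8 ]
[ 0  68/7      -2  -17/7 ]
[ 0     0  193/34   -9/4 ]
[ 0     0       0      0 ]
Row echelon form:
[ 7    -3       0     -8 ]
[ 0  68/7      -2  -17/7 ]
[ 0     0  193/34   -9/4 ]
[ 0     0       0      0 ]
Nonzero rows / pivot columns: 3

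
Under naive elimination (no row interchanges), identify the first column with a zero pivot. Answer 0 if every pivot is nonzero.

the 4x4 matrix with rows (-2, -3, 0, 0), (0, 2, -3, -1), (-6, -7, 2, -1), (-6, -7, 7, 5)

Naive forward elimination:
R3 <- R3 - (3)*R1:  [  0   2   2  -1 ]
R4 <- R4 - (3)*R1:  [ 0  2  7  5 ]
R3 <- R3 - (1)*R2:  [ 0  0  5  0 ]
R4 <- R4 - (1)*R2:  [  0   0  10   6 ]
R4 <- R4 - (2)*R3:  [ 0  0  0  6 ]
All pivots nonzero; naive elimination completes without hitting a zero pivot.

first zero-pivot column = 0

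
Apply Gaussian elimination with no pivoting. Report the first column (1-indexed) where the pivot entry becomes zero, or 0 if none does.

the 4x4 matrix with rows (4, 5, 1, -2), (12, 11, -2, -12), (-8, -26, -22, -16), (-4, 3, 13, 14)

first zero-pivot column = 3

Naive forward elimination:
R2 <- R2 - (3)*R1:  [  0  -4  -5  -6 ]
R3 <- R3 - (-2)*R1:  [   0  -16  -20  -20 ]
R4 <- R4 - (-1)*R1:  [  0   8  14  12 ]
R3 <- R3 - (4)*R2:  [ 0  0  0  4 ]
R4 <- R4 - (-2)*R2:  [ 0  0  4  0 ]
Matrix at this point:
[ 4   5   1  -2 ]
[ 0  -4  -5  -6 ]
[ 0   0   0   4 ]
[ 0   0   4   0 ]
Pivot entry (3,3) is zero but row 4 has 4 in column 3 -> naive elimination stops; a row interchange (e.g. R3 <-> R4) would be required here.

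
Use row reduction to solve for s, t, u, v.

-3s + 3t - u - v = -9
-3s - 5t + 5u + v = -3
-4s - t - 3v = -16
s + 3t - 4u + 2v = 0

(3, 1, 2, 1)

Forward elimination on [A|b]:
R2 <- R2 - (1)*R1:  [  0  -8   6   2   6 ]
R3 <- R3 - (4/3)*R1:  [    0    -5   4/3  -5/3    -4 ]
R4 <- R4 - (-1/3)*R1:  [     0      4  -13/3    5/3     -3 ]
R3 <- R3 - (5/8)*R2:  [      0       0  -29/12  -35/12   -31/4 ]
R4 <- R4 - (-1/2)*R2:  [    0     0  -4/3   8/3     0 ]
R4 <- R4 - (16/29)*R3:  [      0       0       0  124/29  124/29 ]
Row echelon form:
[ -3   3      -1      -1  |      -9 ]
[  0  -8       6       2  |       6 ]
[  0   0  -29/12  -35/12  |   -31/4 ]
[  0   0       0  124/29  |  124/29 ]
Back-substitution:
v = (124/29) / (124/29) = 1
u = (-31/4 - (-35/12)*(1)) / (-29/12) = 2
t = (6 - (6)*(2) - (2)*(1)) / -8 = 1
s = (-9 - (3)*(1) - (-1)*(2) - (-1)*(1)) / -3 = 3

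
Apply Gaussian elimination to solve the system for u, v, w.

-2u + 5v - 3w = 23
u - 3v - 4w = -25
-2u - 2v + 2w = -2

Forward elimination on [A|b]:
R2 <- R2 - (-1/2)*R1:  [     0   -1/2  -11/2  -27/2 ]
R3 <- R3 - (1)*R1:  [   0   -7    5  -25 ]
R3 <- R3 - (14)*R2:  [   0    0   82  164 ]
Row echelon form:
[ -2     5     -3  |     23 ]
[  0  -1/2  -11/2  |  -27/2 ]
[  0     0     82  |    164 ]
Back-substitution:
w = (164) / 82 = 2
v = (-27/2 - (-11/2)*(2)) / (-1/2) = 5
u = (23 - (5)*(5) - (-3)*(2)) / -2 = -2

(-2, 5, 2)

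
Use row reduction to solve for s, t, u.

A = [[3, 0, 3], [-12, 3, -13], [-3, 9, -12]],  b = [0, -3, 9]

Forward elimination on [A|b]:
R2 <- R2 - (-4)*R1:  [  0   3  -1  -3 ]
R3 <- R3 - (-1)*R1:  [  0   9  -9   9 ]
R3 <- R3 - (3)*R2:  [  0   0  -6  18 ]
Row echelon form:
[ 3  0   3  |   0 ]
[ 0  3  -1  |  -3 ]
[ 0  0  -6  |  18 ]
Back-substitution:
u = (18) / -6 = -3
t = (-3 - (-1)*(-3)) / 3 = -2
s = (0 - (3)*(-3)) / 3 = 3

(3, -2, -3)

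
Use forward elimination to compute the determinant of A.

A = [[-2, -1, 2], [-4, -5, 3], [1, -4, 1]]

det(A) = 21

Forward elimination:
R2 <- R2 - (2)*R1:  [  0  -3  -1 ]
R3 <- R3 - (-1/2)*R1:  [    0  -9/2     2 ]
R3 <- R3 - (3/2)*R2:  [   0    0  7/2 ]
Upper-triangular form:
[ -2  -1    2 ]
[  0  -3   -1 ]
[  0   0  7/2 ]
det(A) = (-1)^0 * (-2) * (-3) * (7/2) = 21  (0 row swaps -> sign +1)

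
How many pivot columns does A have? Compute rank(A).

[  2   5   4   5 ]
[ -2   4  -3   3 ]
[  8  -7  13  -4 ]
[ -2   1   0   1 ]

rank(A) = 3

Row reduction:
R2 <- R2 - (-1)*R1:  [ 0  9  1  8 ]
R3 <- R3 - (4)*R1:  [   0  -27   -3  -24 ]
R4 <- R4 - (-1)*R1:  [ 0  6  4  6 ]
R3 <- R3 - (-3)*R2:  [ 0  0  0  0 ]
R4 <- R4 - (2/3)*R2:  [    0     0  10/3   2/3 ]
R3 <-> R4   (pivot in column 3 was zero)
[ 2  5     4    5 ]
[ 0  9     1    8 ]
[ 0  0  10/3  2/3 ]
[ 0  0     0    0 ]
Row echelon form:
[ 2  5     4    5 ]
[ 0  9     1    8 ]
[ 0  0  10/3  2/3 ]
[ 0  0     0    0 ]
Nonzero rows / pivot columns: 3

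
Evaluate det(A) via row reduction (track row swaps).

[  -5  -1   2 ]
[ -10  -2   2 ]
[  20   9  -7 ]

det(A) = -50

Forward elimination:
R2 <- R2 - (2)*R1:  [  0   0  -2 ]
R3 <- R3 - (-4)*R1:  [ 0  5  1 ]
R2 <-> R3   (pivot in column 2 was zero)
[ -5  -1   2 ]
[  0   5   1 ]
[  0   0  -2 ]
Upper-triangular form:
[ -5  -1   2 ]
[  0   5   1 ]
[  0   0  -2 ]
det(A) = (-1)^1 * (-5) * (5) * (-2) = -50  (1 row swap -> sign -1)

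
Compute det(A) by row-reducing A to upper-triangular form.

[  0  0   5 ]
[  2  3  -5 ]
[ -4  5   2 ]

Forward elimination:
R1 <-> R2   (pivot in column 1 was zero)
[  2  3  -5 ]
[  0  0   5 ]
[ -4  5   2 ]
R3 <- R3 - (-2)*R1:  [  0  11  -8 ]
R2 <-> R3   (pivot in column 2 was zero)
[ 2   3  -5 ]
[ 0  11  -8 ]
[ 0   0   5 ]
Upper-triangular form:
[ 2   3  -5 ]
[ 0  11  -8 ]
[ 0   0   5 ]
det(A) = (-1)^2 * (2) * (11) * (5) = 110  (2 row swaps -> sign +1)

det(A) = 110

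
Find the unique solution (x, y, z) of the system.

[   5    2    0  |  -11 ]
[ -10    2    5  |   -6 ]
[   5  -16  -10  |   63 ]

(-1, -3, -2)

Forward elimination on [A|b]:
R2 <- R2 - (-2)*R1:  [   0    6    5  -28 ]
R3 <- R3 - (1)*R1:  [   0  -18  -10   74 ]
R3 <- R3 - (-3)*R2:  [   0    0    5  -10 ]
Row echelon form:
[ 5  2  0  |  -11 ]
[ 0  6  5  |  -28 ]
[ 0  0  5  |  -10 ]
Back-substitution:
z = (-10) / 5 = -2
y = (-28 - (5)*(-2)) / 6 = -3
x = (-11 - (2)*(-3)) / 5 = -1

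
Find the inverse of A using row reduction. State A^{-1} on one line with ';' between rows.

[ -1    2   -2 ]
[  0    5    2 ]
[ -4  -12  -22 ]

inverse = [-43/15 34/15 7/15; -4/15 7/15 1/15; 2/3 -2/3 -1/6]

Gauss-Jordan on [A | I]:
R1 <- (1/-1)*R1:  [  1  -2   2  |  -1   0   0 ]
R3 <- R3 - (-4)*R1:  [   0  -20  -14  |   -4    0    1 ]
R2 <- (1/5)*R2:  [   0    1  2/5  |    0  1/5    0 ]
R1 <- R1 - (-2)*R2:  [    1     0  14/5  |    -1   2/5     0 ]
R3 <- R3 - (-20)*R2:  [  0   0  -6  |  -4   4   1 ]
R3 <- (1/-6)*R3:  [    0     0     1  |   2/3  -2/3  -1/6 ]
R1 <- R1 - (14/5)*R3:  [      1       0       0  |  -43/15   34/15    7/15 ]
R2 <- R2 - (2/5)*R3:  [     0      1      0  |  -4/15   7/15   1/15 ]
Right block of [I | A^{-1}] is the inverse:
[ -43/15  34/15  7/15 ]
[  -4/15   7/15  1/15 ]
[    2/3   -2/3  -1/6 ]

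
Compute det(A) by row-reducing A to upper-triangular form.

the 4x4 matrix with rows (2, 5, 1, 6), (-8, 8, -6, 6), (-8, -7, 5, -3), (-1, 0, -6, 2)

det(A) = 3398

Forward elimination:
R2 <- R2 - (-4)*R1:  [  0  28  -2  30 ]
R3 <- R3 - (-4)*R1:  [  0  13   9  21 ]
R4 <- R4 - (-1/2)*R1:  [     0    5/2  -11/2      5 ]
R3 <- R3 - (13/28)*R2:  [      0       0  139/14   99/14 ]
R4 <- R4 - (5/56)*R2:  [       0        0  -149/28    65/28 ]
R4 <- R4 - (-149/278)*R3:  [        0         0         0  1699/278 ]
Upper-triangular form:
[ 2   5       1         6 ]
[ 0  28      -2        30 ]
[ 0   0  139/14     99/14 ]
[ 0   0       0  1699/278 ]
det(A) = (-1)^0 * (2) * (28) * (139/14) * (1699/278) = 3398  (0 row swaps -> sign +1)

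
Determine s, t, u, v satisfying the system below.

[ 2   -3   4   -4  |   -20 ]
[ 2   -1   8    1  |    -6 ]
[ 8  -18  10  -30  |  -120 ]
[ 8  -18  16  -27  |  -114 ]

Forward elimination on [A|b]:
R2 <- R2 - (1)*R1:  [  0   2   4   5  14 ]
R3 <- R3 - (4)*R1:  [   0   -6   -6  -14  -40 ]
R4 <- R4 - (4)*R1:  [   0   -6    0  -11  -34 ]
R3 <- R3 - (-3)*R2:  [ 0  0  6  1  2 ]
R4 <- R4 - (-3)*R2:  [  0   0  12   4   8 ]
R4 <- R4 - (2)*R3:  [ 0  0  0  2  4 ]
Row echelon form:
[ 2  -3  4  -4  |  -20 ]
[ 0   2  4   5  |   14 ]
[ 0   0  6   1  |    2 ]
[ 0   0  0   2  |    4 ]
Back-substitution:
v = (4) / 2 = 2
u = (2 - (1)*(2)) / 6 = 0
t = (14 - (4)*(0) - (5)*(2)) / 2 = 2
s = (-20 - (-3)*(2) - (4)*(0) - (-4)*(2)) / 2 = -3

(-3, 2, 0, 2)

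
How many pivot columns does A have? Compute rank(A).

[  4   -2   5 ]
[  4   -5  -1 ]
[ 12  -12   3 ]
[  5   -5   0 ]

Row reduction:
R2 <- R2 - (1)*R1:  [  0  -3  -6 ]
R3 <- R3 - (3)*R1:  [   0   -6  -12 ]
R4 <- R4 - (5/4)*R1:  [     0   -5/2  -25/4 ]
R3 <- R3 - (2)*R2:  [ 0  0  0 ]
R4 <- R4 - (5/6)*R2:  [    0     0  -5/4 ]
R3 <-> R4   (pivot in column 3 was zero)
[ 4  -2     5 ]
[ 0  -3    -6 ]
[ 0   0  -5/4 ]
[ 0   0     0 ]
Row echelon form:
[ 4  -2     5 ]
[ 0  -3    -6 ]
[ 0   0  -5/4 ]
[ 0   0     0 ]
Nonzero rows / pivot columns: 3

rank(A) = 3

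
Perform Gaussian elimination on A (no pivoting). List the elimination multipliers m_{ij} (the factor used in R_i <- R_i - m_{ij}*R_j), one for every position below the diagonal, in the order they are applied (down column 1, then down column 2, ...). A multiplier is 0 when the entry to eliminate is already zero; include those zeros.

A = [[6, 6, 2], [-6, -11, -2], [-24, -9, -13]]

Forward elimination:
R2 <- R2 - (-1)*R1:  [  0  -5   0 ]
R3 <- R3 - (-4)*R1:  [  0  15  -5 ]
R3 <- R3 - (-3)*R2:  [  0   0  -5 ]
Multipliers (in order of application): m_{21} = -1, m_{31} = -4, m_{32} = -3

multipliers: -1, -4, -3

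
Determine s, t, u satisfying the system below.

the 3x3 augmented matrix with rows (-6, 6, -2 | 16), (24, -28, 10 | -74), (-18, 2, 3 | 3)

Forward elimination on [A|b]:
R2 <- R2 - (-4)*R1:  [   0   -4    2  -10 ]
R3 <- R3 - (3)*R1:  [   0  -16    9  -45 ]
R3 <- R3 - (4)*R2:  [  0   0   1  -5 ]
Row echelon form:
[ -6   6  -2  |   16 ]
[  0  -4   2  |  -10 ]
[  0   0   1  |   -5 ]
Back-substitution:
u = (-5) / 1 = -5
t = (-10 - (2)*(-5)) / -4 = 0
s = (16 - (6)*(0) - (-2)*(-5)) / -6 = -1

(-1, 0, -5)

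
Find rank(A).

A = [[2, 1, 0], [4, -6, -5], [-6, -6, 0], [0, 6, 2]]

rank(A) = 3

Row reduction:
R2 <- R2 - (2)*R1:  [  0  -8  -5 ]
R3 <- R3 - (-3)*R1:  [  0  -3   0 ]
R3 <- R3 - (3/8)*R2:  [    0     0  15/8 ]
R4 <- R4 - (-3/4)*R2:  [    0     0  -7/4 ]
R4 <- R4 - (-14/15)*R3:  [ 0  0  0 ]
Row echelon form:
[ 2   1     0 ]
[ 0  -8    -5 ]
[ 0   0  15/8 ]
[ 0   0     0 ]
Nonzero rows / pivot columns: 3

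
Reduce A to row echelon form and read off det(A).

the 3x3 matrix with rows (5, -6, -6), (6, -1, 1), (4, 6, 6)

Forward elimination:
R2 <- R2 - (6/5)*R1:  [    0  31/5  41/5 ]
R3 <- R3 - (4/5)*R1:  [    0  54/5  54/5 ]
R3 <- R3 - (54/31)*R2:  [       0        0  -108/31 ]
Upper-triangular form:
[ 5    -6       -6 ]
[ 0  31/5     41/5 ]
[ 0     0  -108/31 ]
det(A) = (-1)^0 * (5) * (31/5) * (-108/31) = -108  (0 row swaps -> sign +1)

det(A) = -108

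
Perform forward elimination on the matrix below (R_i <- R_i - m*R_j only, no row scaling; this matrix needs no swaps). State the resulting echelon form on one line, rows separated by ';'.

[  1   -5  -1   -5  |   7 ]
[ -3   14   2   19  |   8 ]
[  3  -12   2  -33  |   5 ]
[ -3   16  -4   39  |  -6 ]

Forward elimination:
R2 <- R2 - (-3)*R1:  [  0  -1  -1   4  29 ]
R3 <- R3 - (3)*R1:  [   0    3    5  -18  -16 ]
R4 <- R4 - (-3)*R1:  [  0   1  -7  24  15 ]
R3 <- R3 - (-3)*R2:  [  0   0   2  -6  71 ]
R4 <- R4 - (-1)*R2:  [  0   0  -8  28  44 ]
R4 <- R4 - (-4)*R3:  [   0    0    0    4  328 ]
Row echelon form:
[ 1  -5  -1  -5  |    7 ]
[ 0  -1  -1   4  |   29 ]
[ 0   0   2  -6  |   71 ]
[ 0   0   0   4  |  328 ]

REF = [1 -5 -1 -5 7; 0 -1 -1 4 29; 0 0 2 -6 71; 0 0 0 4 328]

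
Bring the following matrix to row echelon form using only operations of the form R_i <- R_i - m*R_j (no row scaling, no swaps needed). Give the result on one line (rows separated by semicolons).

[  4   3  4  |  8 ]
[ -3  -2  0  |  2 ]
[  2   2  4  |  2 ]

Forward elimination:
R2 <- R2 - (-3/4)*R1:  [   0  1/4    3    8 ]
R3 <- R3 - (1/2)*R1:  [   0  1/2    2   -2 ]
R3 <- R3 - (2)*R2:  [   0    0   -4  -18 ]
Row echelon form:
[ 4    3   4  |    8 ]
[ 0  1/4   3  |    8 ]
[ 0    0  -4  |  -18 ]

REF = [4 3 4 8; 0 1/4 3 8; 0 0 -4 -18]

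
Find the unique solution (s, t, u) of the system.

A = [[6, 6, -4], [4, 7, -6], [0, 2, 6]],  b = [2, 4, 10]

(-1, 2, 1)

Forward elimination on [A|b]:
R2 <- R2 - (2/3)*R1:  [     0      3  -10/3    8/3 ]
R3 <- R3 - (2/3)*R2:  [    0     0  74/9  74/9 ]
Row echelon form:
[ 6  6     -4  |     2 ]
[ 0  3  -10/3  |   8/3 ]
[ 0  0   74/9  |  74/9 ]
Back-substitution:
u = (74/9) / (74/9) = 1
t = (8/3 - (-10/3)*(1)) / 3 = 2
s = (2 - (6)*(2) - (-4)*(1)) / 6 = -1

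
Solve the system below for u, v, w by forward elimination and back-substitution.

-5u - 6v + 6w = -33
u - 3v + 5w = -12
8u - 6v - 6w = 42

Forward elimination on [A|b]:
R2 <- R2 - (-1/5)*R1:  [     0  -21/5   31/5  -93/5 ]
R3 <- R3 - (-8/5)*R1:  [     0  -78/5   18/5  -54/5 ]
R3 <- R3 - (26/7)*R2:  [      0       0  -136/7   408/7 ]
Row echelon form:
[ -5     -6       6  |    -33 ]
[  0  -21/5    31/5  |  -93/5 ]
[  0      0  -136/7  |  408/7 ]
Back-substitution:
w = (408/7) / (-136/7) = -3
v = (-93/5 - (31/5)*(-3)) / (-21/5) = 0
u = (-33 - (-6)*(0) - (6)*(-3)) / -5 = 3

(3, 0, -3)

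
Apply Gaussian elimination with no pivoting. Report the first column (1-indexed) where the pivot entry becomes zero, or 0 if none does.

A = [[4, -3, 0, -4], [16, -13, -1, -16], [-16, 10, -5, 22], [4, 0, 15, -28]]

first zero-pivot column = 4

Naive forward elimination:
R2 <- R2 - (4)*R1:  [  0  -1  -1   0 ]
R3 <- R3 - (-4)*R1:  [  0  -2  -5   6 ]
R4 <- R4 - (1)*R1:  [   0    3   15  -24 ]
R3 <- R3 - (2)*R2:  [  0   0  -3   6 ]
R4 <- R4 - (-3)*R2:  [   0    0   12  -24 ]
R4 <- R4 - (-4)*R3:  [ 0  0  0  0 ]
Matrix at this point:
[ 4  -3   0  -4 ]
[ 0  -1  -1   0 ]
[ 0   0  -3   6 ]
[ 0   0   0   0 ]
Pivot entry (4,4) in the last row is zero and there are no rows below to swap with -> zero pivot in column 4 (A is singular).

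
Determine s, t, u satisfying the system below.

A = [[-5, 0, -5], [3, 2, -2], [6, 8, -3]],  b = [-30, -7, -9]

(1, 0, 5)

Forward elimination on [A|b]:
R2 <- R2 - (-3/5)*R1:  [   0    2   -5  -25 ]
R3 <- R3 - (-6/5)*R1:  [   0    8   -9  -45 ]
R3 <- R3 - (4)*R2:  [  0   0  11  55 ]
Row echelon form:
[ -5  0  -5  |  -30 ]
[  0  2  -5  |  -25 ]
[  0  0  11  |   55 ]
Back-substitution:
u = (55) / 11 = 5
t = (-25 - (-5)*(5)) / 2 = 0
s = (-30 - (-5)*(5)) / -5 = 1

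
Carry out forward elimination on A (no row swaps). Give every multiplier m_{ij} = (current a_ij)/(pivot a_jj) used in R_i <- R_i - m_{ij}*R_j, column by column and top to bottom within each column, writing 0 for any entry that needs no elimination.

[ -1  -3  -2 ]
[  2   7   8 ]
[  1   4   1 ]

multipliers: -2, -1, 1

Forward elimination:
R2 <- R2 - (-2)*R1:  [ 0  1  4 ]
R3 <- R3 - (-1)*R1:  [  0   1  -1 ]
R3 <- R3 - (1)*R2:  [  0   0  -5 ]
Multipliers (in order of application): m_{21} = -2, m_{31} = -1, m_{32} = 1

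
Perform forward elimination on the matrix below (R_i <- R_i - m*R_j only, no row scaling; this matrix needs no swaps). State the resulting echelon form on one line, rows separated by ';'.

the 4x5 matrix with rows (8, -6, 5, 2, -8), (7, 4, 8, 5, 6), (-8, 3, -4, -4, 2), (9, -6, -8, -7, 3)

REF = [8 -6 5 2 -8; 0 37/4 29/8 13/4 13; 0 0 161/74 -35/37 -66/37; 0 0 0 -358/23 -75/161]

Forward elimination:
R2 <- R2 - (7/8)*R1:  [    0  37/4  29/8  13/4    13 ]
R3 <- R3 - (-1)*R1:  [  0  -3   1  -2  -6 ]
R4 <- R4 - (9/8)*R1:  [      0     3/4  -109/8   -37/4      12 ]
R3 <- R3 - (-12/37)*R2:  [      0       0  161/74  -35/37  -66/37 ]
R4 <- R4 - (3/37)*R2:  [       0        0  -515/37  -352/37   405/37 ]
R4 <- R4 - (-1030/161)*R3:  [       0        0        0  -358/23  -75/161 ]
Row echelon form:
[ 8    -6       5        2       -8 ]
[ 0  37/4    29/8     13/4       13 ]
[ 0     0  161/74   -35/37   -66/37 ]
[ 0     0       0  -358/23  -75/161 ]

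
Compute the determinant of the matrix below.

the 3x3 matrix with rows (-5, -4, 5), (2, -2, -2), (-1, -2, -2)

Forward elimination:
R2 <- R2 - (-2/5)*R1:  [     0  -18/5      0 ]
R3 <- R3 - (1/5)*R1:  [    0  -6/5    -3 ]
R3 <- R3 - (1/3)*R2:  [  0   0  -3 ]
Upper-triangular form:
[ -5     -4   5 ]
[  0  -18/5   0 ]
[  0      0  -3 ]
det(A) = (-1)^0 * (-5) * (-18/5) * (-3) = -54  (0 row swaps -> sign +1)

det(A) = -54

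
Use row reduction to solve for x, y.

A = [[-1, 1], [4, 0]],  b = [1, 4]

(1, 2)

Forward elimination on [A|b]:
R2 <- R2 - (-4)*R1:  [ 0  4  8 ]
Row echelon form:
[ -1  1  |  1 ]
[  0  4  |  8 ]
Back-substitution:
y = (8) / 4 = 2
x = (1 - (1)*(2)) / -1 = 1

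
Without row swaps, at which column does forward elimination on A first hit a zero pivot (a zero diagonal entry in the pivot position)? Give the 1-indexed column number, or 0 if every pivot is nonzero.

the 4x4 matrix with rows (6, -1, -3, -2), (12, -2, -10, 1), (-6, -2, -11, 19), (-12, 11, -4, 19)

first zero-pivot column = 2

Naive forward elimination:
R2 <- R2 - (2)*R1:  [  0   0  -4   5 ]
R3 <- R3 - (-1)*R1:  [   0   -3  -14   17 ]
R4 <- R4 - (-2)*R1:  [   0    9  -10   15 ]
Matrix at this point:
[ 6  -1   -3  -2 ]
[ 0   0   -4   5 ]
[ 0  -3  -14  17 ]
[ 0   9  -10  15 ]
Pivot entry (2,2) is zero but row 3 has -3 in column 2 -> naive elimination stops; a row interchange (e.g. R2 <-> R3) would be required here.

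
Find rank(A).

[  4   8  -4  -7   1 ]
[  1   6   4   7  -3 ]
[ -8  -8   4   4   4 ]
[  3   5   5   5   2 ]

Row reduction:
R2 <- R2 - (1/4)*R1:  [     0      4      5   35/4  -13/4 ]
R3 <- R3 - (-2)*R1:  [   0    8   -4  -10    6 ]
R4 <- R4 - (3/4)*R1:  [    0    -1     8  41/4   5/4 ]
R3 <- R3 - (2)*R2:  [     0      0    -14  -55/2   25/2 ]
R4 <- R4 - (-1/4)*R2:  [      0       0    37/4  199/16    7/16 ]
R4 <- R4 - (-37/56)*R3:  [       0        0        0  -321/56   487/56 ]
Row echelon form:
[ 4  8   -4       -7       1 ]
[ 0  4    5     35/4   -13/4 ]
[ 0  0  -14    -55/2    25/2 ]
[ 0  0    0  -321/56  487/56 ]
Nonzero rows / pivot columns: 4

rank(A) = 4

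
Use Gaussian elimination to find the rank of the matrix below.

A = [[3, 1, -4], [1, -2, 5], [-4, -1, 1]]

Row reduction:
R2 <- R2 - (1/3)*R1:  [    0  -7/3  19/3 ]
R3 <- R3 - (-4/3)*R1:  [     0    1/3  -13/3 ]
R3 <- R3 - (-1/7)*R2:  [     0      0  -24/7 ]
Row echelon form:
[ 3     1     -4 ]
[ 0  -7/3   19/3 ]
[ 0     0  -24/7 ]
Nonzero rows / pivot columns: 3

rank(A) = 3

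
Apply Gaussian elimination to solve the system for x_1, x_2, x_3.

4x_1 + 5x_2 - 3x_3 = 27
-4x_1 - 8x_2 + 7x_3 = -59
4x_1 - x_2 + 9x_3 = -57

Forward elimination on [A|b]:
R2 <- R2 - (-1)*R1:  [   0   -3    4  -32 ]
R3 <- R3 - (1)*R1:  [   0   -6   12  -84 ]
R3 <- R3 - (2)*R2:  [   0    0    4  -20 ]
Row echelon form:
[ 4   5  -3  |   27 ]
[ 0  -3   4  |  -32 ]
[ 0   0   4  |  -20 ]
Back-substitution:
x_3 = (-20) / 4 = -5
x_2 = (-32 - (4)*(-5)) / -3 = 4
x_1 = (27 - (5)*(4) - (-3)*(-5)) / 4 = -2

(-2, 4, -5)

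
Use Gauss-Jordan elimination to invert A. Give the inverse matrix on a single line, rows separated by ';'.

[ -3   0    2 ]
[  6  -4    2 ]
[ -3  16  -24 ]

Gauss-Jordan on [A | I]:
R1 <- (1/-3)*R1:  [    1     0  -2/3  |  -1/3     0     0 ]
R2 <- R2 - (6)*R1:  [  0  -4   6  |   2   1   0 ]
R3 <- R3 - (-3)*R1:  [   0   16  -26  |   -1    0    1 ]
R2 <- (1/-4)*R2:  [    0     1  -3/2  |  -1/2  -1/4     0 ]
R3 <- R3 - (16)*R2:  [  0   0  -2  |   7   4   1 ]
R3 <- (1/-2)*R3:  [    0     0     1  |  -7/2    -2  -1/2 ]
R1 <- R1 - (-2/3)*R3:  [    1     0     0  |  -8/3  -4/3  -1/3 ]
R2 <- R2 - (-3/2)*R3:  [     0      1      0  |  -23/4  -13/4   -3/4 ]
Right block of [I | A^{-1}] is the inverse:
[  -8/3   -4/3  -1/3 ]
[ -23/4  -13/4  -3/4 ]
[  -7/2     -2  -1/2 ]

inverse = [-8/3 -4/3 -1/3; -23/4 -13/4 -3/4; -7/2 -2 -1/2]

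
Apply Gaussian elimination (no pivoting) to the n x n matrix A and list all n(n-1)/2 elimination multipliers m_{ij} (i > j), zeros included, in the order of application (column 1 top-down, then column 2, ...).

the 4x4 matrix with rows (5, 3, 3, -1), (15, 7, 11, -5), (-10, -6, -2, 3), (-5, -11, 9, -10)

Forward elimination:
R2 <- R2 - (3)*R1:  [  0  -2   2  -2 ]
R3 <- R3 - (-2)*R1:  [ 0  0  4  1 ]
R4 <- R4 - (-1)*R1:  [   0   -8   12  -11 ]
R3: entry in column 2 is already 0 -> m_{32} = 0 (no row operation needed)
R4 <- R4 - (4)*R2:  [  0   0   4  -3 ]
R4 <- R4 - (1)*R3:  [  0   0   0  -4 ]
Multipliers (in order of application): m_{21} = 3, m_{31} = -2, m_{41} = -1, m_{32} = 0, m_{42} = 4, m_{43} = 1

multipliers: 3, -2, -1, 0, 4, 1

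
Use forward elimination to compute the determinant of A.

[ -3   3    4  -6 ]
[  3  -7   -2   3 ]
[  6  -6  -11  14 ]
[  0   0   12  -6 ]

det(A) = -72

Forward elimination:
R2 <- R2 - (-1)*R1:  [  0  -4   2  -3 ]
R3 <- R3 - (-2)*R1:  [  0   0  -3   2 ]
R4 <- R4 - (-4)*R3:  [ 0  0  0  2 ]
Upper-triangular form:
[ -3   3   4  -6 ]
[  0  -4   2  -3 ]
[  0   0  -3   2 ]
[  0   0   0   2 ]
det(A) = (-1)^0 * (-3) * (-4) * (-3) * (2) = -72  (0 row swaps -> sign +1)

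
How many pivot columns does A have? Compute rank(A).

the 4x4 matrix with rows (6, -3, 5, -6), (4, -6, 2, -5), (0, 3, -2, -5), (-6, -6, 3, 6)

Row reduction:
R2 <- R2 - (2/3)*R1:  [    0    -4  -4/3    -1 ]
R4 <- R4 - (-1)*R1:  [  0  -9   8   0 ]
R3 <- R3 - (-3/4)*R2:  [     0      0     -3  -23/4 ]
R4 <- R4 - (9/4)*R2:  [   0    0   11  9/4 ]
R4 <- R4 - (-11/3)*R3:  [      0       0       0  -113/6 ]
Row echelon form:
[ 6  -3     5      -6 ]
[ 0  -4  -4/3      -1 ]
[ 0   0    -3   -23/4 ]
[ 0   0     0  -113/6 ]
Nonzero rows / pivot columns: 4

rank(A) = 4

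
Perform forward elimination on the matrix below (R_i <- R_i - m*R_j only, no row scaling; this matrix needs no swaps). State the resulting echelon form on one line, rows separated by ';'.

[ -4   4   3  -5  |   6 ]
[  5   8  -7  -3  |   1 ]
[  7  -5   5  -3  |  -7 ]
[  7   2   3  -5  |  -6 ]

Forward elimination:
R2 <- R2 - (-5/4)*R1:  [     0     13  -13/4  -37/4   17/2 ]
R3 <- R3 - (-7/4)*R1:  [     0      2   41/4  -47/4    7/2 ]
R4 <- R4 - (-7/4)*R1:  [     0      9   33/4  -55/4    9/2 ]
R3 <- R3 - (2/13)*R2:  [       0        0     43/4  -537/52    57/26 ]
R4 <- R4 - (9/13)*R2:  [       0        0     21/2  -191/26   -18/13 ]
R4 <- R4 - (42/43)*R3:  [         0          0          0   1532/559  -1971/559 ]
Row echelon form:
[ -4   4      3        -5  |          6 ]
[  0  13  -13/4     -37/4  |       17/2 ]
[  0   0   43/4   -537/52  |      57/26 ]
[  0   0      0  1532/559  |  -1971/559 ]

REF = [-4 4 3 -5 6; 0 13 -13/4 -37/4 17/2; 0 0 43/4 -537/52 57/26; 0 0 0 1532/559 -1971/559]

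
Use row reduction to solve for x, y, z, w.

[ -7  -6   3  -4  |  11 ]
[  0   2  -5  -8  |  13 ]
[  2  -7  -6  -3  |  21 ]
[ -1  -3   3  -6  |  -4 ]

(-2, -1, -3, 0)

Forward elimination on [A|b]:
R3 <- R3 - (-2/7)*R1:  [     0  -61/7  -36/7  -29/7  169/7 ]
R4 <- R4 - (1/7)*R1:  [     0  -15/7   18/7  -38/7  -39/7 ]
R3 <- R3 - (-61/14)*R2:  [       0        0  -377/14      -39  1131/14 ]
R4 <- R4 - (-15/14)*R2:  [      0       0  -39/14     -14  117/14 ]
R4 <- R4 - (3/29)*R3:  [       0        0        0  -289/29        0 ]
Row echelon form:
[ -7  -6        3       -4  |       11 ]
[  0   2       -5       -8  |       13 ]
[  0   0  -377/14      -39  |  1131/14 ]
[  0   0        0  -289/29  |        0 ]
Back-substitution:
w = (0) / (-289/29) = 0
z = (1131/14 - (-39)*(0)) / (-377/14) = -3
y = (13 - (-5)*(-3) - (-8)*(0)) / 2 = -1
x = (11 - (-6)*(-1) - (3)*(-3) - (-4)*(0)) / -7 = -2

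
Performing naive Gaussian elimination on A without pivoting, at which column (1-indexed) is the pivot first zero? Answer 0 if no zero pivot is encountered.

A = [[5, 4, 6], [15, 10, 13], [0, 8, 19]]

Naive forward elimination:
R2 <- R2 - (3)*R1:  [  0  -2  -5 ]
R3 <- R3 - (-4)*R2:  [  0   0  -1 ]
All pivots nonzero; naive elimination completes without hitting a zero pivot.

first zero-pivot column = 0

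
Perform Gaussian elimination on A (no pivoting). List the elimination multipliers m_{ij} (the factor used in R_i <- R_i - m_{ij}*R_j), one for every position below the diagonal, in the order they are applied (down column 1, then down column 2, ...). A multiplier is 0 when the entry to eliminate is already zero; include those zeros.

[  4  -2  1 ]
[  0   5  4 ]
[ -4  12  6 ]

multipliers: 0, -1, 2

Forward elimination:
R2: entry in column 1 is already 0 -> m_{21} = 0 (no row operation needed)
R3 <- R3 - (-1)*R1:  [  0  10   7 ]
R3 <- R3 - (2)*R2:  [  0   0  -1 ]
Multipliers (in order of application): m_{21} = 0, m_{31} = -1, m_{32} = 2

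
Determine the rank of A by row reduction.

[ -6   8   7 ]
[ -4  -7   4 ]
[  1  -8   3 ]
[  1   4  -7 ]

Row reduction:
R2 <- R2 - (2/3)*R1:  [     0  -37/3   -2/3 ]
R3 <- R3 - (-1/6)*R1:  [     0  -20/3   25/6 ]
R4 <- R4 - (-1/6)*R1:  [     0   16/3  -35/6 ]
R3 <- R3 - (20/37)*R2:  [      0       0  335/74 ]
R4 <- R4 - (-16/37)*R2:  [       0        0  -453/74 ]
R4 <- R4 - (-453/335)*R3:  [ 0  0  0 ]
Row echelon form:
[ -6      8       7 ]
[  0  -37/3    -2/3 ]
[  0      0  335/74 ]
[  0      0       0 ]
Nonzero rows / pivot columns: 3

rank(A) = 3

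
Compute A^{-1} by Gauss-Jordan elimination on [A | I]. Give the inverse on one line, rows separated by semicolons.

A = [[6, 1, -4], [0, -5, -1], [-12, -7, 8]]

Gauss-Jordan on [A | I]:
R1 <- (1/6)*R1:  [    1   1/6  -2/3  |   1/6     0     0 ]
R3 <- R3 - (-12)*R1:  [  0  -5   0  |   2   0   1 ]
R2 <- (1/-5)*R2:  [    0     1   1/5  |     0  -1/5     0 ]
R1 <- R1 - (1/6)*R2:  [     1      0  -7/10  |    1/6   1/30      0 ]
R3 <- R3 - (-5)*R2:  [  0   0   1  |   2  -1   1 ]
R1 <- R1 - (-7/10)*R3:  [     1      0      0  |  47/30   -2/3   7/10 ]
R2 <- R2 - (1/5)*R3:  [    0     1     0  |  -2/5     0  -1/5 ]
Right block of [I | A^{-1}] is the inverse:
[ 47/30  -2/3  7/10 ]
[  -2/5     0  -1/5 ]
[     2    -1     1 ]

inverse = [47/30 -2/3 7/10; -2/5 0 -1/5; 2 -1 1]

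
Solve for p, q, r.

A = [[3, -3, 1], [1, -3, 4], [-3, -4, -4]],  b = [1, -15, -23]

Forward elimination on [A|b]:
R2 <- R2 - (1/3)*R1:  [     0     -2   11/3  -46/3 ]
R3 <- R3 - (-1)*R1:  [   0   -7   -3  -22 ]
R3 <- R3 - (7/2)*R2:  [     0      0  -95/6   95/3 ]
Row echelon form:
[ 3  -3      1  |      1 ]
[ 0  -2   11/3  |  -46/3 ]
[ 0   0  -95/6  |   95/3 ]
Back-substitution:
r = (95/3) / (-95/6) = -2
q = (-46/3 - (11/3)*(-2)) / -2 = 4
p = (1 - (-3)*(4) - (1)*(-2)) / 3 = 5

(5, 4, -2)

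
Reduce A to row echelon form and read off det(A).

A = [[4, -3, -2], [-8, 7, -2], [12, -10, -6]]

det(A) = -24

Forward elimination:
R2 <- R2 - (-2)*R1:  [  0   1  -6 ]
R3 <- R3 - (3)*R1:  [  0  -1   0 ]
R3 <- R3 - (-1)*R2:  [  0   0  -6 ]
Upper-triangular form:
[ 4  -3  -2 ]
[ 0   1  -6 ]
[ 0   0  -6 ]
det(A) = (-1)^0 * (4) * (1) * (-6) = -24  (0 row swaps -> sign +1)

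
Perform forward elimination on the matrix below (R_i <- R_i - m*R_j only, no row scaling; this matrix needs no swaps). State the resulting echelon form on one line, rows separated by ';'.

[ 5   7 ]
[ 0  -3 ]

REF = [5 7; 0 -3]

Forward elimination:
Row echelon form:
[ 5   7 ]
[ 0  -3 ]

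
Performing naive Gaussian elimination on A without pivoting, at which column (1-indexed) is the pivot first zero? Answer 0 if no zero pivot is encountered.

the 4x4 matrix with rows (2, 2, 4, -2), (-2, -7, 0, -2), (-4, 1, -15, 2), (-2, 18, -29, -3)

first zero-pivot column = 0

Naive forward elimination:
R2 <- R2 - (-1)*R1:  [  0  -5   4  -4 ]
R3 <- R3 - (-2)*R1:  [  0   5  -7  -2 ]
R4 <- R4 - (-1)*R1:  [   0   20  -25   -5 ]
R3 <- R3 - (-1)*R2:  [  0   0  -3  -6 ]
R4 <- R4 - (-4)*R2:  [   0    0   -9  -21 ]
R4 <- R4 - (3)*R3:  [  0   0   0  -3 ]
All pivots nonzero; naive elimination completes without hitting a zero pivot.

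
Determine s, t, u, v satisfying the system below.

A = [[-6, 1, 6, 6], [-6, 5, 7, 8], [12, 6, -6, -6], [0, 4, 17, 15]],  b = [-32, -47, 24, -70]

(1, -2, -1, -3)

Forward elimination on [A|b]:
R2 <- R2 - (1)*R1:  [   0    4    1    2  -15 ]
R3 <- R3 - (-2)*R1:  [   0    8    6    6  -40 ]
R3 <- R3 - (2)*R2:  [   0    0    4    2  -10 ]
R4 <- R4 - (1)*R2:  [   0    0   16   13  -55 ]
R4 <- R4 - (4)*R3:  [   0    0    0    5  -15 ]
Row echelon form:
[ -6  1  6  6  |  -32 ]
[  0  4  1  2  |  -15 ]
[  0  0  4  2  |  -10 ]
[  0  0  0  5  |  -15 ]
Back-substitution:
v = (-15) / 5 = -3
u = (-10 - (2)*(-3)) / 4 = -1
t = (-15 - (1)*(-1) - (2)*(-3)) / 4 = -2
s = (-32 - (1)*(-2) - (6)*(-1) - (6)*(-3)) / -6 = 1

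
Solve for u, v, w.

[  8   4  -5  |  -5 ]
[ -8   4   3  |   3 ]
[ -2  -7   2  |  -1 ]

(2, 1, 5)

Forward elimination on [A|b]:
R2 <- R2 - (-1)*R1:  [  0   8  -2  -2 ]
R3 <- R3 - (-1/4)*R1:  [    0    -6   3/4  -9/4 ]
R3 <- R3 - (-3/4)*R2:  [     0      0   -3/4  -15/4 ]
Row echelon form:
[ 8  4    -5  |     -5 ]
[ 0  8    -2  |     -2 ]
[ 0  0  -3/4  |  -15/4 ]
Back-substitution:
w = (-15/4) / (-3/4) = 5
v = (-2 - (-2)*(5)) / 8 = 1
u = (-5 - (4)*(1) - (-5)*(5)) / 8 = 2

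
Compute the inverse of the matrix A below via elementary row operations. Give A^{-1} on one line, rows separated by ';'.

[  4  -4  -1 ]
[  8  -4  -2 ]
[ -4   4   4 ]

inverse = [-1/6 1/4 1/12; -1/2 1/4 0; 1/3 0 1/3]

Gauss-Jordan on [A | I]:
R1 <- (1/4)*R1:  [    1    -1  -1/4  |   1/4     0     0 ]
R2 <- R2 - (8)*R1:  [  0   4   0  |  -2   1   0 ]
R3 <- R3 - (-4)*R1:  [ 0  0  3  |  1  0  1 ]
R2 <- (1/4)*R2:  [    0     1     0  |  -1/2   1/4     0 ]
R1 <- R1 - (-1)*R2:  [    1     0  -1/4  |  -1/4   1/4     0 ]
R3 <- (1/3)*R3:  [   0    0    1  |  1/3    0  1/3 ]
R1 <- R1 - (-1/4)*R3:  [    1     0     0  |  -1/6   1/4  1/12 ]
Right block of [I | A^{-1}] is the inverse:
[ -1/6  1/4  1/12 ]
[ -1/2  1/4     0 ]
[  1/3    0   1/3 ]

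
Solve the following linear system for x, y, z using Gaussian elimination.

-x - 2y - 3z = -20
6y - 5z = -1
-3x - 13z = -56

(-3, 4, 5)

Forward elimination on [A|b]:
R3 <- R3 - (3)*R1:  [  0   6  -4   4 ]
R3 <- R3 - (1)*R2:  [ 0  0  1  5 ]
Row echelon form:
[ -1  -2  -3  |  -20 ]
[  0   6  -5  |   -1 ]
[  0   0   1  |    5 ]
Back-substitution:
z = (5) / 1 = 5
y = (-1 - (-5)*(5)) / 6 = 4
x = (-20 - (-2)*(4) - (-3)*(5)) / -1 = -3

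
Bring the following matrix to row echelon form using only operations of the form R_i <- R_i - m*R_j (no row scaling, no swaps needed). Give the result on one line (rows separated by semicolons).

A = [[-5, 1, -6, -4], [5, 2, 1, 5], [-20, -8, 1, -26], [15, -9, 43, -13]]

Forward elimination:
R2 <- R2 - (-1)*R1:  [  0   3  -5   1 ]
R3 <- R3 - (4)*R1:  [   0  -12   25  -10 ]
R4 <- R4 - (-3)*R1:  [   0   -6   25  -25 ]
R3 <- R3 - (-4)*R2:  [  0   0   5  -6 ]
R4 <- R4 - (-2)*R2:  [   0    0   15  -23 ]
R4 <- R4 - (3)*R3:  [  0   0   0  -5 ]
Row echelon form:
[ -5  1  -6  -4 ]
[  0  3  -5   1 ]
[  0  0   5  -6 ]
[  0  0   0  -5 ]

REF = [-5 1 -6 -4; 0 3 -5 1; 0 0 5 -6; 0 0 0 -5]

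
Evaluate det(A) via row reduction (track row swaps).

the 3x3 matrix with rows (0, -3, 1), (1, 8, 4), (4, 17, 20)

Forward elimination:
R1 <-> R2   (pivot in column 1 was zero)
[ 1   8   4 ]
[ 0  -3   1 ]
[ 4  17  20 ]
R3 <- R3 - (4)*R1:  [   0  -15    4 ]
R3 <- R3 - (5)*R2:  [  0   0  -1 ]
Upper-triangular form:
[ 1   8   4 ]
[ 0  -3   1 ]
[ 0   0  -1 ]
det(A) = (-1)^1 * (1) * (-3) * (-1) = -3  (1 row swap -> sign -1)

det(A) = -3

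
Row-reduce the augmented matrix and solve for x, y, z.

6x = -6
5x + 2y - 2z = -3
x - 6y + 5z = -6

Forward elimination on [A|b]:
R2 <- R2 - (5/6)*R1:  [  0   2  -2   2 ]
R3 <- R3 - (1/6)*R1:  [  0  -6   5  -5 ]
R3 <- R3 - (-3)*R2:  [  0   0  -1   1 ]
Row echelon form:
[ 6  0   0  |  -6 ]
[ 0  2  -2  |   2 ]
[ 0  0  -1  |   1 ]
Back-substitution:
z = (1) / -1 = -1
y = (2 - (-2)*(-1)) / 2 = 0
x = (-6) / 6 = -1

(-1, 0, -1)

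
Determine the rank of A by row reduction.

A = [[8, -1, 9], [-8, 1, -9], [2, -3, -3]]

rank(A) = 2

Row reduction:
R2 <- R2 - (-1)*R1:  [ 0  0  0 ]
R3 <- R3 - (1/4)*R1:  [     0  -11/4  -21/4 ]
R2 <-> R3   (pivot in column 2 was zero)
[ 8     -1      9 ]
[ 0  -11/4  -21/4 ]
[ 0      0      0 ]
Row echelon form:
[ 8     -1      9 ]
[ 0  -11/4  -21/4 ]
[ 0      0      0 ]
Nonzero rows / pivot columns: 2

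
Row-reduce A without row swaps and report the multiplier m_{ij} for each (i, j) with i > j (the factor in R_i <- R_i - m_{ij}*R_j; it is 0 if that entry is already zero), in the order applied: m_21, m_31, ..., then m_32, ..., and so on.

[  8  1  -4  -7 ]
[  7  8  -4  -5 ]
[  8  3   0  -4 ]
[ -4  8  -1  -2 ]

multipliers: 7/8, 1, -1/2, 16/57, 68/57, -137/236

Forward elimination:
R2 <- R2 - (7/8)*R1:  [    0  57/8  -1/2   9/8 ]
R3 <- R3 - (1)*R1:  [ 0  2  4  3 ]
R4 <- R4 - (-1/2)*R1:  [     0   17/2     -3  -11/2 ]
R3 <- R3 - (16/57)*R2:  [      0       0  236/57   51/19 ]
R4 <- R4 - (68/57)*R2:  [       0        0  -137/57  -130/19 ]
R4 <- R4 - (-137/236)*R3:  [         0          0          0  -1247/236 ]
Multipliers (in order of application): m_{21} = 7/8, m_{31} = 1, m_{41} = -1/2, m_{32} = 16/57, m_{42} = 68/57, m_{43} = -137/236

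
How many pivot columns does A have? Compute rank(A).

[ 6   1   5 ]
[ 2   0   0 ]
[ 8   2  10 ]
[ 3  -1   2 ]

rank(A) = 3

Row reduction:
R2 <- R2 - (1/3)*R1:  [    0  -1/3  -5/3 ]
R3 <- R3 - (4/3)*R1:  [    0   2/3  10/3 ]
R4 <- R4 - (1/2)*R1:  [    0  -3/2  -1/2 ]
R3 <- R3 - (-2)*R2:  [ 0  0  0 ]
R4 <- R4 - (9/2)*R2:  [ 0  0  7 ]
R3 <-> R4   (pivot in column 3 was zero)
[ 6     1     5 ]
[ 0  -1/3  -5/3 ]
[ 0     0     7 ]
[ 0     0     0 ]
Row echelon form:
[ 6     1     5 ]
[ 0  -1/3  -5/3 ]
[ 0     0     7 ]
[ 0     0     0 ]
Nonzero rows / pivot columns: 3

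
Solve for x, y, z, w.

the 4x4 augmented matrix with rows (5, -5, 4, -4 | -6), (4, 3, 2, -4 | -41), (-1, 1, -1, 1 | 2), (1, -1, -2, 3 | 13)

Forward elimination on [A|b]:
R2 <- R2 - (4/5)*R1:  [      0       7    -6/5    -4/5  -181/5 ]
R3 <- R3 - (-1/5)*R1:  [    0     0  -1/5   1/5   4/5 ]
R4 <- R4 - (1/5)*R1:  [     0      0  -14/5   19/5   71/5 ]
R4 <- R4 - (14)*R3:  [ 0  0  0  1  3 ]
Row echelon form:
[ 5  -5     4    -4  |      -6 ]
[ 0   7  -6/5  -4/5  |  -181/5 ]
[ 0   0  -1/5   1/5  |     4/5 ]
[ 0   0     0     1  |       3 ]
Back-substitution:
w = (3) / 1 = 3
z = (4/5 - (1/5)*(3)) / (-1/5) = -1
y = (-181/5 - (-6/5)*(-1) - (-4/5)*(3)) / 7 = -5
x = (-6 - (-5)*(-5) - (4)*(-1) - (-4)*(3)) / 5 = -3

(-3, -5, -1, 3)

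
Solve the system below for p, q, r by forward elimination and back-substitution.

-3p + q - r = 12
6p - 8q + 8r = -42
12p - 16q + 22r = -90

Forward elimination on [A|b]:
R2 <- R2 - (-2)*R1:  [   0   -6    6  -18 ]
R3 <- R3 - (-4)*R1:  [   0  -12   18  -42 ]
R3 <- R3 - (2)*R2:  [  0   0   6  -6 ]
Row echelon form:
[ -3   1  -1  |   12 ]
[  0  -6   6  |  -18 ]
[  0   0   6  |   -6 ]
Back-substitution:
r = (-6) / 6 = -1
q = (-18 - (6)*(-1)) / -6 = 2
p = (12 - (1)*(2) - (-1)*(-1)) / -3 = -3

(-3, 2, -1)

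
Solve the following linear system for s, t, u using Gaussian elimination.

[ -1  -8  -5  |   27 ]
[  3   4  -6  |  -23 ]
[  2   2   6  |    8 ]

(3, -5, 2)

Forward elimination on [A|b]:
R2 <- R2 - (-3)*R1:  [   0  -20  -21   58 ]
R3 <- R3 - (-2)*R1:  [   0  -14   -4   62 ]
R3 <- R3 - (7/10)*R2:  [      0       0  107/10   107/5 ]
Row echelon form:
[ -1   -8      -5  |     27 ]
[  0  -20     -21  |     58 ]
[  0    0  107/10  |  107/5 ]
Back-substitution:
u = (107/5) / (107/10) = 2
t = (58 - (-21)*(2)) / -20 = -5
s = (27 - (-8)*(-5) - (-5)*(2)) / -1 = 3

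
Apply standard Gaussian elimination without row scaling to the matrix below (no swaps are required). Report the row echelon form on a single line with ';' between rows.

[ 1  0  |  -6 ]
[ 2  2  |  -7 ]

Forward elimination:
R2 <- R2 - (2)*R1:  [ 0  2  5 ]
Row echelon form:
[ 1  0  |  -6 ]
[ 0  2  |   5 ]

REF = [1 0 -6; 0 2 5]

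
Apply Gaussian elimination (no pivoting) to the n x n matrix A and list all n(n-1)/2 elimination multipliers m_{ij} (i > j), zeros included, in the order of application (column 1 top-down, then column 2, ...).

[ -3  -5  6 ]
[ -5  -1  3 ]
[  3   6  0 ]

multipliers: 5/3, -1, 3/22

Forward elimination:
R2 <- R2 - (5/3)*R1:  [    0  22/3    -7 ]
R3 <- R3 - (-1)*R1:  [ 0  1  6 ]
R3 <- R3 - (3/22)*R2:  [      0       0  153/22 ]
Multipliers (in order of application): m_{21} = 5/3, m_{31} = -1, m_{32} = 3/22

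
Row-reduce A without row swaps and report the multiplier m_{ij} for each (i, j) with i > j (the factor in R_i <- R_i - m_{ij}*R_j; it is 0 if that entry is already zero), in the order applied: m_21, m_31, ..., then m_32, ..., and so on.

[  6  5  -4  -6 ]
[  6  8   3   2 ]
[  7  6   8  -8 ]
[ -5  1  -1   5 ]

Forward elimination:
R2 <- R2 - (1)*R1:  [ 0  3  7  8 ]
R3 <- R3 - (7/6)*R1:  [    0   1/6  38/3    -1 ]
R4 <- R4 - (-5/6)*R1:  [     0   31/6  -13/3      0 ]
R3 <- R3 - (1/18)*R2:  [      0       0  221/18   -13/9 ]
R4 <- R4 - (31/18)*R2:  [       0        0  -295/18   -124/9 ]
R4 <- R4 - (-295/221)*R3:  [       0        0        0  -267/17 ]
Multipliers (in order of application): m_{21} = 1, m_{31} = 7/6, m_{41} = -5/6, m_{32} = 1/18, m_{42} = 31/18, m_{43} = -295/221

multipliers: 1, 7/6, -5/6, 1/18, 31/18, -295/221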